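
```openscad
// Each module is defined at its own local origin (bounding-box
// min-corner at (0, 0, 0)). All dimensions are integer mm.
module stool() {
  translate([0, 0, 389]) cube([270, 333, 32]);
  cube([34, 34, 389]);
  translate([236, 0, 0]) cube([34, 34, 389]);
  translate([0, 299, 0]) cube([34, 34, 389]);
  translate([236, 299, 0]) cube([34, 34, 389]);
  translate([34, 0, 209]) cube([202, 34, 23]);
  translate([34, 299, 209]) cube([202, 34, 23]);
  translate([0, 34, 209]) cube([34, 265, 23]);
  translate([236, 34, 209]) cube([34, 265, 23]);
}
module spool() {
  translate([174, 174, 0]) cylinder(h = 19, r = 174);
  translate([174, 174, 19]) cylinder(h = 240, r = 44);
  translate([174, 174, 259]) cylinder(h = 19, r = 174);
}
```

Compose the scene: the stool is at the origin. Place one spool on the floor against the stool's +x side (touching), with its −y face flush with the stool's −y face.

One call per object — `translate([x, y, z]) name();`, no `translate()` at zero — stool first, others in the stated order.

stool();
translate([270, 0, 0]) spool();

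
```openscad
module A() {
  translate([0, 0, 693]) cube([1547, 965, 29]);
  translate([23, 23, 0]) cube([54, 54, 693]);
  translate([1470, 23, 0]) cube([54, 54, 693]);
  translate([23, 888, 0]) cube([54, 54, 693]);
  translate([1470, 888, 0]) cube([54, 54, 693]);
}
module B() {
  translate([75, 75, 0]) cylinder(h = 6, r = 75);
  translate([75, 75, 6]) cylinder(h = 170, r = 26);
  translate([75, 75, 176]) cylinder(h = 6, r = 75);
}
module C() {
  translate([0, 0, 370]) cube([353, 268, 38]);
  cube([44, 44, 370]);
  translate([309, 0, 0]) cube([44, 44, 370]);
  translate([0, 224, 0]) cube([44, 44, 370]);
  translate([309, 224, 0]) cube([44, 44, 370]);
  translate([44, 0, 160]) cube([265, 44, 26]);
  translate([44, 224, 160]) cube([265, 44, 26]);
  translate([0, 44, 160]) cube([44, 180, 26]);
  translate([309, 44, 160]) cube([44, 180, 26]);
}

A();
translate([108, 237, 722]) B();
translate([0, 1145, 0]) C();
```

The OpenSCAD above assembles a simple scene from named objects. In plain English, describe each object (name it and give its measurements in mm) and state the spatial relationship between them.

A is a table: top 1547 mm (x) × 965 mm (y), 29 mm thick, upper face at z = 722 mm, on four 54×54 mm square legs, each inset 23 mm from the nearest pair of top edges, running from z = 0 to the bottom of the top.

B is a spool: two coaxial disc flanges of radius 75 mm and thickness 6 mm, joined by a core cylinder of radius 26 mm and height 170 mm. The lower flange rests on z = 0 and the three cylinders share a vertical axis.

C is a simple wooden stool: a rectangular seat 353 mm (x) by 268 mm (y), 38 mm thick, top face at z = 408 mm, on four square legs, each 44×44 mm in cross-section. The legs rest on z = 0, each flush with a corner of the seat. Four stretchers, 44 mm wide and 26 mm tall, connect adjacent legs with their undersides at z = 160 mm, each running between the inner faces of the legs it joins and aligned with the legs' outer faces on the other axis.

The spool is on top of the table. The stool is on the floor beside the table on its +y side.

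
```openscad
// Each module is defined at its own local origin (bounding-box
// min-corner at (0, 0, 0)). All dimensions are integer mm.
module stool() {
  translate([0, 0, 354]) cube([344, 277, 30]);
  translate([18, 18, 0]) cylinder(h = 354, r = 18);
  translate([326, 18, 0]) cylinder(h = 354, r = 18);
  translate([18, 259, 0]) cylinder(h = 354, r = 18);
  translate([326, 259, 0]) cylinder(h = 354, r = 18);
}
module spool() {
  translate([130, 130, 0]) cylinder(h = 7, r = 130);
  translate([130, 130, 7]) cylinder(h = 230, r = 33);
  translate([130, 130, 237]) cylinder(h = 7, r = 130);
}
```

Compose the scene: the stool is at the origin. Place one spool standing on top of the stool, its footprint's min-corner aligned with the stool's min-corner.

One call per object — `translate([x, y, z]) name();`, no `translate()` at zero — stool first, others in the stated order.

stool();
translate([0, 0, 384]) spool();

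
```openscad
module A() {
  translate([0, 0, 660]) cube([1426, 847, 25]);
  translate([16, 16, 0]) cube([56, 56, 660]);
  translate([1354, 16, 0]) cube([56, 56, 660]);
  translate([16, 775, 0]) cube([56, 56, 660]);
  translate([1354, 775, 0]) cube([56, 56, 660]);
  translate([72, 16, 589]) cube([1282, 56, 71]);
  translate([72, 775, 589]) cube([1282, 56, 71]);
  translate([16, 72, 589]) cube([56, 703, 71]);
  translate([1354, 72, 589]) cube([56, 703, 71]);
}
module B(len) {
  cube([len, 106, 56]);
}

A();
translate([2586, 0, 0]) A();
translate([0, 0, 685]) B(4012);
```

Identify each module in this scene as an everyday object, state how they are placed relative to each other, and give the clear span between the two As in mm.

A is a table. B is a beam. A beam spans the tops of two tables. The clear span between the two tables is 1160 mm.

Second table starts at x = 2586; first ends at x = 1426; clear span = 2586 − 1426 = 1160 mm.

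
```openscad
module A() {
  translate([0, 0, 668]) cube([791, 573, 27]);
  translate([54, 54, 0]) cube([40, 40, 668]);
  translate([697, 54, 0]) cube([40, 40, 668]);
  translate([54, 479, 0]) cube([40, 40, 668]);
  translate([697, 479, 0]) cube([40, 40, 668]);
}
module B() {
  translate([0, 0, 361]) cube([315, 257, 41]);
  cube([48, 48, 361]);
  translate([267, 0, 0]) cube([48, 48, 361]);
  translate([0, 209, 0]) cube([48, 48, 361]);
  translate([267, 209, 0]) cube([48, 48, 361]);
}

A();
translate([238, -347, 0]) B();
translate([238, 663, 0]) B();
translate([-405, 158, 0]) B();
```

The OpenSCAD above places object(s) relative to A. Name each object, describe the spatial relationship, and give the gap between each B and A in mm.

Each stool's nearest face is 90 mm from the table's bounding box.

A is a table. B is a stool. Three stools sit around the table at the −y, +y, −x sides. The gap between each stool and the table is 90 mm.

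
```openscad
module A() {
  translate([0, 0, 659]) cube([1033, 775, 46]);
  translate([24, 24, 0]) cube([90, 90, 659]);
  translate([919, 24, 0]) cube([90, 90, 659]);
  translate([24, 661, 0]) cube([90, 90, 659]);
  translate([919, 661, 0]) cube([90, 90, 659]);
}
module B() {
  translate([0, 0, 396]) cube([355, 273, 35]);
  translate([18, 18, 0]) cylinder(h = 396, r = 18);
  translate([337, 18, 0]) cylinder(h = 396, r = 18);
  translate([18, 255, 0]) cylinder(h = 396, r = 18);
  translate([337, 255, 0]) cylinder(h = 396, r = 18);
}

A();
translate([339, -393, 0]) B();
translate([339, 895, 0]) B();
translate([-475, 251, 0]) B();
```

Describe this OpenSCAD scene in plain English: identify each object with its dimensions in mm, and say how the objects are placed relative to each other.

A is a rectangular dining table. The top is 1033×775×46 mm with its upper surface at z = 705 mm. It stands on four 90×90 mm square legs, each inset 24 mm from the nearest pair of top edges, running from the floor to the underside of the top.

B is a four-legged stool. The seat is 355×273 mm, 35 mm thick, top at z = 431 mm. It stands on four round legs, each 36 mm in diameter, from z = 0 to the seat underside, each leg's axis is inset half a diameter from the nearest pair of seat edges (so the leg's bounding box is flush with the corner).

Three stools sit around the table at the −y, +y, −x sides.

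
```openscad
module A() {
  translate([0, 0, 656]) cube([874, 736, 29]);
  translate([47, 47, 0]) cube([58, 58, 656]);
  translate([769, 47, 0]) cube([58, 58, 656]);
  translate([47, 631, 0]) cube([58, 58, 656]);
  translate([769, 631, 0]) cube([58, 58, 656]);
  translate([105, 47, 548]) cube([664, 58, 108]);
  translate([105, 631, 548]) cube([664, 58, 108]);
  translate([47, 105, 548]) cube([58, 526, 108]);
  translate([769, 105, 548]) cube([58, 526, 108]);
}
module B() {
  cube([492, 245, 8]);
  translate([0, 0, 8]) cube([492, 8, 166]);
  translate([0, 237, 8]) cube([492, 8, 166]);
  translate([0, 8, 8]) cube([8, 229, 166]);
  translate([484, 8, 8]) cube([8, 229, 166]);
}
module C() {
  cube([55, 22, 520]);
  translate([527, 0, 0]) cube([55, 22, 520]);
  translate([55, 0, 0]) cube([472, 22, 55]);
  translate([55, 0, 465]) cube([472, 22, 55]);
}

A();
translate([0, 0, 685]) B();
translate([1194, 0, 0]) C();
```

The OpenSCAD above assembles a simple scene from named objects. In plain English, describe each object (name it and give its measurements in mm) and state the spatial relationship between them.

A is a table with a 874×736 mm rectangular top, 29 mm thick, top surface at z = 685 mm, supported by four 58×58 mm square legs, each inset 47 mm from the nearest pair of top edges, running from the floor. Four apron rails, 58 mm thick and 108 mm tall, run between adjacent legs with their top edges flush with the underside of the top and their outer faces flush with the legs' outer faces.

B is an open storage box with external size 492×245×174 mm and wall thickness 8 mm (the base is also 8 mm thick). The base covers the whole footprint; the four walls stand on the base, with the y-facing walls full-width and the x-facing walls fitting between their inner faces.

C is a rectangular picture frame lying in the x–z plane (depth along y). The opening is 472 mm wide (x) by 410 mm tall (z), surrounded by a border 55 mm wide on all four sides. The frame is 22 mm deep and is made of two full-height vertical stiles with two horizontal rails fitted between them.

The open box is on top of the table. The picture frame is on the floor beside the table on its +x side.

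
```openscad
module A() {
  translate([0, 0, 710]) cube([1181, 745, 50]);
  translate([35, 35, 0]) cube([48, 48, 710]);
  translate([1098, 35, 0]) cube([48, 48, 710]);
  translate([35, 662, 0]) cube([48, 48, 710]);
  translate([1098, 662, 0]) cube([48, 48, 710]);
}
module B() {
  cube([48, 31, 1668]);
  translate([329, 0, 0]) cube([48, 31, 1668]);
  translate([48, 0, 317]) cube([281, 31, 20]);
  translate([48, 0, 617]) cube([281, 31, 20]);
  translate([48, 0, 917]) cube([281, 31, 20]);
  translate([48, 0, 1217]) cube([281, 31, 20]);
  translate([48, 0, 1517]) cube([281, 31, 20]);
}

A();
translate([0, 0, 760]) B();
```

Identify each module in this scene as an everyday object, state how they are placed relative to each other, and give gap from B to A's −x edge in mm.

The ladder's min-x is at 0; the table's min-x is 0; gap = 0 mm.

A is a table. B is a ladder. The ladder is on top of the table. The gap from the ladder to the table's −x edge is 0 mm.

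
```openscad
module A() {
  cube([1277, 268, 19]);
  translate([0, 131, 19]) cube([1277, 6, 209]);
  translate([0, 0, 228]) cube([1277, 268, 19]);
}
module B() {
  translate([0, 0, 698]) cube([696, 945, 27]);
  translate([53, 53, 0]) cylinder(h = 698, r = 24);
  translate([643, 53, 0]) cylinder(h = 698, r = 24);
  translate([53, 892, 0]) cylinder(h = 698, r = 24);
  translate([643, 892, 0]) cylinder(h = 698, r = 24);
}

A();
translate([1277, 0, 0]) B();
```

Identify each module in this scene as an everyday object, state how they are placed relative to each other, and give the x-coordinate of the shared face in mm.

A is an I-beam. B is a table. The table is against the I-beam's +x side, with their −y faces flush. The x-coordinate of the shared face is 1277 mm.

The I-beam's +x face and the table's −x face are both at x = 1277 mm.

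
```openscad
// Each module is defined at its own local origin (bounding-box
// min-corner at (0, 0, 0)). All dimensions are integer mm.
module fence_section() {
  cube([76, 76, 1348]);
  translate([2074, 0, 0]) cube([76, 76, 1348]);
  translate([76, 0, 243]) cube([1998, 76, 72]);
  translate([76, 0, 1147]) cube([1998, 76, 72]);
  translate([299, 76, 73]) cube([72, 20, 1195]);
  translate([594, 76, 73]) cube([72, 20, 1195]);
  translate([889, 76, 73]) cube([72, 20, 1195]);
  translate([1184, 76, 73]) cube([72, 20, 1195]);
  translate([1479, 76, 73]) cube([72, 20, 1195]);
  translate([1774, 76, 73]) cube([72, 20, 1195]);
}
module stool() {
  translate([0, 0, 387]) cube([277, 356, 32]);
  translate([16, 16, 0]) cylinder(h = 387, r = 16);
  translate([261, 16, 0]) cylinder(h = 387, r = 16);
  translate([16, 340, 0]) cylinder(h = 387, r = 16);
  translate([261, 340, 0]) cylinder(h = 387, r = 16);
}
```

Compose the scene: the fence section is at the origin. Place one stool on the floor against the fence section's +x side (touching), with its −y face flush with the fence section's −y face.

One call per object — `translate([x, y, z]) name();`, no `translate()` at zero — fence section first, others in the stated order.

fence_section();
translate([2150, 0, 0]) stool();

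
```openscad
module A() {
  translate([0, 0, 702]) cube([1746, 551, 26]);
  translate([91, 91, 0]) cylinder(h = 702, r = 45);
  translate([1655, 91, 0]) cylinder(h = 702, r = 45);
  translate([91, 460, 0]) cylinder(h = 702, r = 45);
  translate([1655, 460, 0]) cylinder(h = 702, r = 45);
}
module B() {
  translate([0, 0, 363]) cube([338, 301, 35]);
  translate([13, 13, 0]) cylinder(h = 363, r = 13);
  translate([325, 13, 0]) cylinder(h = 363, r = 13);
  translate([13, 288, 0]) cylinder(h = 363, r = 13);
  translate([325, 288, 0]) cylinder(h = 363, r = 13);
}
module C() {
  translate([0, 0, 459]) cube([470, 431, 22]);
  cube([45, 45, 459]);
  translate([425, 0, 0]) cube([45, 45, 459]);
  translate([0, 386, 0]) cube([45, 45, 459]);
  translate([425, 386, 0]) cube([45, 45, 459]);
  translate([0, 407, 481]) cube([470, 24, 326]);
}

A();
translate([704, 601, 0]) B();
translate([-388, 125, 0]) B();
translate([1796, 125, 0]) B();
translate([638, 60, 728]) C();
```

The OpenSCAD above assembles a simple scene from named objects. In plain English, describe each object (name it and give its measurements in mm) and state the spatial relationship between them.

A is a rectangular dining table. The top is 1746×551×26 mm with its upper surface at z = 728 mm. It stands on four round legs of 90 mm diameter, each leg's bounding box inset 46 mm from the nearest pair of top edges, running from the floor to the underside of the top.

B is a four-legged stool. The seat is a 338×301×35 mm slab whose top surface is at z = 398 mm; four round legs, each 26 mm in diameter, run from the floor (z = 0) to the underside of the seat, each leg's axis is inset half a diameter from the nearest pair of seat edges (so the leg's bounding box is flush with the corner).

C is a chair. The seat is a 470×431×22 mm slab with its top at z = 481 mm, on four 45×45 mm corner legs (flush with the seat edges, standing on z = 0). A flat backrest 24 mm thick, 326 mm tall, spans the full seat width and rises from the seat top along its +y edge, rear face flush with the rear of the seat.

Three stools sit around the table at the +y, −x, +x sides. The chair is on top of the table, centred.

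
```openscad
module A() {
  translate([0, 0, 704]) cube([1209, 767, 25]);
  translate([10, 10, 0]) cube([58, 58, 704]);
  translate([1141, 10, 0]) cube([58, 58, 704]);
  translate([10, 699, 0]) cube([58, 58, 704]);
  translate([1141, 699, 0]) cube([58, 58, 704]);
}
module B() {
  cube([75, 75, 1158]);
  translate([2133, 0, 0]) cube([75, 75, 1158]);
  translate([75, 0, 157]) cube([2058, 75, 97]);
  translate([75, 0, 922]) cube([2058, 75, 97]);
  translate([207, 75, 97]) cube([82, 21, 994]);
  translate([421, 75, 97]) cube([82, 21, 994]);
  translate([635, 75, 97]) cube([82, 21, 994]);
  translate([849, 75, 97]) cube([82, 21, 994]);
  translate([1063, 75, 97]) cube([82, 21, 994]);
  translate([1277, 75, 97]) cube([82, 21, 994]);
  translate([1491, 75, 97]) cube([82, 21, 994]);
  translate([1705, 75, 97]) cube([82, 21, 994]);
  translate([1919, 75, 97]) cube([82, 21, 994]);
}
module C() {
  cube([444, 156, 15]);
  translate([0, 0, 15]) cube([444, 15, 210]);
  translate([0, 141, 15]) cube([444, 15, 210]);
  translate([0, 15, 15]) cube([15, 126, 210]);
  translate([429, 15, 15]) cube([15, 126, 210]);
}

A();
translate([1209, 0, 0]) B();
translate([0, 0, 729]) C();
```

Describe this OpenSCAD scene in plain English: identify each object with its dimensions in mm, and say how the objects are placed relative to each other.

A is a table: top 1209 mm (x) × 767 mm (y), 25 mm thick, upper face at z = 729 mm, on four 58×58 mm square legs, each inset 10 mm from the nearest pair of top edges, running from z = 0 to the bottom of the top.

B is a fence section. Two 75×75 mm posts, 1158 mm tall, stand on the floor with a clear span of 2058 mm between their inner faces. Two horizontal rails of 75×97 mm section span the gap between the posts with their undersides at z = 157 mm and z = 922 mm, flush with the posts' −y face. 9 pickets, each 82 mm wide, 21 mm thick and 994 mm tall, are fixed to the +y face of the rails with their bottoms at z = 97 mm, evenly spaced across the span with equal gaps (rounded down to the nearest mm) at the −x end and between each pair — any rounding remainder accumulates at the +x end.

C is an open-topped rectangular box: outside dimensions 444×156×225 mm, with a uniform wall and base thickness of 15 mm. The base is a full 444×156 slab on the floor; four walls sit on top of the base. The front and back walls (the −y and +y sides) span the full width; the two side walls fit between them.

The fence section is against the table's +x side, with their −y faces flush. The open box is on top of the table.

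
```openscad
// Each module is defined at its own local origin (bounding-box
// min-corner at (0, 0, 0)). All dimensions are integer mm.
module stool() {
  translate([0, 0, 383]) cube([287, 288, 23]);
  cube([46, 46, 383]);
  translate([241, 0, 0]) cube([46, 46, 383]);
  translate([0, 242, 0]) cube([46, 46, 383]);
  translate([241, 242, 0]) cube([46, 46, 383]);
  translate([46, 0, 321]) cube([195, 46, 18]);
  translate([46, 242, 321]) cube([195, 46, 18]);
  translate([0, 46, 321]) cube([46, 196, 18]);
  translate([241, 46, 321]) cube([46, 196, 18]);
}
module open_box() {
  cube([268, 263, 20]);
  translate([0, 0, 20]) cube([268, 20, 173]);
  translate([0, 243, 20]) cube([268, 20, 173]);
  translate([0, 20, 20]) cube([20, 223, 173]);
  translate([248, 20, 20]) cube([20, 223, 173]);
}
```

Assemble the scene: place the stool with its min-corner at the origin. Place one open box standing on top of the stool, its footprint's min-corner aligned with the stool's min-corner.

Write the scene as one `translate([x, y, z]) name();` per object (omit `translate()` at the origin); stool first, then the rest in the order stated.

stool();
translate([0, 0, 406]) open_box();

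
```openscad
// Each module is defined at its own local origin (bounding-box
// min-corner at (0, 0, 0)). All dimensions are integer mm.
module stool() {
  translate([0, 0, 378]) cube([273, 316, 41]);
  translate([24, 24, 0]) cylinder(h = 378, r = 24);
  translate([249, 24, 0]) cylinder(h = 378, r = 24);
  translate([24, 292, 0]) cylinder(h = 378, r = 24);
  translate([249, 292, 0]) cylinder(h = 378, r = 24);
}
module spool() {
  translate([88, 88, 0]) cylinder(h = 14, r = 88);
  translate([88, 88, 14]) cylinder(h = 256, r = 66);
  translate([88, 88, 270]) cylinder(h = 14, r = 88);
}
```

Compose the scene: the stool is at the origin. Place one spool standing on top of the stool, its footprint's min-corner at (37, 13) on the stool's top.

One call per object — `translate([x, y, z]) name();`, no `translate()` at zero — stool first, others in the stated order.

stool();
translate([37, 13, 419]) spool();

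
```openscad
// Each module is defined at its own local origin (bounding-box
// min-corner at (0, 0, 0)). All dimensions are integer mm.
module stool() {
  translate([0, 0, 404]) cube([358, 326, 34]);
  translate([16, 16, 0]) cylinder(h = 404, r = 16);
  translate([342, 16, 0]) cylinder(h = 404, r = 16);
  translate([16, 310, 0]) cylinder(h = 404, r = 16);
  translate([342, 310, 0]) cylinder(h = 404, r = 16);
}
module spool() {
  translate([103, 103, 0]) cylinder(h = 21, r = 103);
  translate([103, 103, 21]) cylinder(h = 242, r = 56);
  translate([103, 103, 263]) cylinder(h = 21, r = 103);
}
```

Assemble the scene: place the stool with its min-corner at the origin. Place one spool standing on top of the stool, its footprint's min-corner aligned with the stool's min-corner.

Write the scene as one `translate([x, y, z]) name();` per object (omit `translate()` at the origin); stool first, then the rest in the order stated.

stool();
translate([0, 0, 438]) spool();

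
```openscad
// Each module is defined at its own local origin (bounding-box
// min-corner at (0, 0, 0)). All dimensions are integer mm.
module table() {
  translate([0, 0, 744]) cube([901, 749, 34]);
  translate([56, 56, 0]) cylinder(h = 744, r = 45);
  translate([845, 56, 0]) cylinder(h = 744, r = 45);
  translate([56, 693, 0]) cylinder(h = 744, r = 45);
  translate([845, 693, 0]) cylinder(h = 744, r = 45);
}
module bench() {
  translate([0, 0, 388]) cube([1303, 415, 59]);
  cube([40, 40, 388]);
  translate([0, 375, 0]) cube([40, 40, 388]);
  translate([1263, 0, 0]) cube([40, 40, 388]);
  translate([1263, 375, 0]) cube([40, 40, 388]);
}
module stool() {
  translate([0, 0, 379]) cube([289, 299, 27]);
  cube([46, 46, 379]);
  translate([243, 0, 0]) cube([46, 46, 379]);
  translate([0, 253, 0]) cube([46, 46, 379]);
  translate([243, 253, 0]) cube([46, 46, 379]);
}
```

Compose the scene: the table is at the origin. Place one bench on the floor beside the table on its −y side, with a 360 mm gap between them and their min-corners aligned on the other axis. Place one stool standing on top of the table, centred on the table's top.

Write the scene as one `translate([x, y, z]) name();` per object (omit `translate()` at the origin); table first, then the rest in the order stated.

table();
translate([0, -775, 0]) bench();
translate([306, 225, 778]) stool();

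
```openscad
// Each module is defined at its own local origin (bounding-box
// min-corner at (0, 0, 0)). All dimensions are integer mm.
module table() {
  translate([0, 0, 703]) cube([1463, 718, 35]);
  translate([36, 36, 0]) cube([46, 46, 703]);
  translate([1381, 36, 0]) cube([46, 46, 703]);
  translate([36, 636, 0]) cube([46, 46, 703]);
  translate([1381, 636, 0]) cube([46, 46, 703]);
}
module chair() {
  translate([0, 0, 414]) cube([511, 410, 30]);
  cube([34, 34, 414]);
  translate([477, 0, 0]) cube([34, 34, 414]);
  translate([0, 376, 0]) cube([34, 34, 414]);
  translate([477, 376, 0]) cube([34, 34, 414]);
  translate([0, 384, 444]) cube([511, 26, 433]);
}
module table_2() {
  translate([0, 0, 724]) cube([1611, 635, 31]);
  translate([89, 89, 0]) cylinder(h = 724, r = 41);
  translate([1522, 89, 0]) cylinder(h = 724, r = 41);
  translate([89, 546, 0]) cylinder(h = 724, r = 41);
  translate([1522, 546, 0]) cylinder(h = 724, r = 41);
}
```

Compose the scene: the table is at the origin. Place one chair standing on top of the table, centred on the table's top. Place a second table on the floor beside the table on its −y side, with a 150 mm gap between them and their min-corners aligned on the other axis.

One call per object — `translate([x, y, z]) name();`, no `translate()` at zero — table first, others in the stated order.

table();
translate([476, 154, 738]) chair();
translate([0, -785, 0]) table_2();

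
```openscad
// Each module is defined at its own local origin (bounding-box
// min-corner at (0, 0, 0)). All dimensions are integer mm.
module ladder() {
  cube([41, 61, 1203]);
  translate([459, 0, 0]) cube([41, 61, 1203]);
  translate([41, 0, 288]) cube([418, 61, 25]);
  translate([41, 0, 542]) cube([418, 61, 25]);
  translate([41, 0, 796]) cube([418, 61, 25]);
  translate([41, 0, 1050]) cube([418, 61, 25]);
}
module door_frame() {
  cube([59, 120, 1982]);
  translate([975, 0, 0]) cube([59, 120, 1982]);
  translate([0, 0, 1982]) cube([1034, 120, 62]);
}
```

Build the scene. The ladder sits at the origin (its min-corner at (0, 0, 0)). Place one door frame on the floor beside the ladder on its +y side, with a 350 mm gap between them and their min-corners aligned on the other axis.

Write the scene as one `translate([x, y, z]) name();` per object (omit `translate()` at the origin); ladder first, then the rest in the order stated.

ladder();
translate([0, 411, 0]) door_frame();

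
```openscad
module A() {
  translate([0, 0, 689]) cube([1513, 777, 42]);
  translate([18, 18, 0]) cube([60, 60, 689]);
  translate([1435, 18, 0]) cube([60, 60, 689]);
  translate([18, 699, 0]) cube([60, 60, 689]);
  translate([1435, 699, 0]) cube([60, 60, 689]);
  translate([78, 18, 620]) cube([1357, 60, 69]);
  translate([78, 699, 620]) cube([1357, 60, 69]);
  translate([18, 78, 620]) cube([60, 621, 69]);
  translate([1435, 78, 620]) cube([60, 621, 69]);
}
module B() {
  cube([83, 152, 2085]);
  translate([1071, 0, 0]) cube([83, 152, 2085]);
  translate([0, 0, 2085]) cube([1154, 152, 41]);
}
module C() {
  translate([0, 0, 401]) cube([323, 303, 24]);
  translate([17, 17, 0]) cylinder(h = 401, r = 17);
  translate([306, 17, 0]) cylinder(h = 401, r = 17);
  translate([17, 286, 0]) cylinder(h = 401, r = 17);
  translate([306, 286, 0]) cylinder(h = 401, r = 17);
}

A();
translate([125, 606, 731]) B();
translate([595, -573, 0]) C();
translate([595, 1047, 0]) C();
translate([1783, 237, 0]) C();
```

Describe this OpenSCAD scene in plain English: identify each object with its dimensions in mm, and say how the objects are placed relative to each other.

A is a table with a 1513×777 mm rectangular top, 42 mm thick, top surface at z = 731 mm, supported by four 60×60 mm square legs, each inset 18 mm from the nearest pair of top edges, running from the floor. Four apron rails, 60 mm thick and 69 mm tall, run between adjacent legs with their top edges flush with the underside of the top and their outer faces flush with the legs' outer faces.

B is a door frame. The clear opening is 988 mm wide and 2085 mm high. Two 83 mm wide jambs, 152 mm deep, stand either side of the opening from the floor to the top of the opening. A 41 mm thick head sits across the top of both jambs, spanning the full outside width of the frame.

C is a simple wooden stool: a rectangular seat 323 mm (x) by 303 mm (y), 24 mm thick, top face at z = 425 mm, on four round legs, each 34 mm in diameter. The legs rest on z = 0, each leg's axis is inset half a diameter from the nearest pair of seat edges (so the leg's bounding box is flush with the corner).

The door frame is on top of the table. Three stools sit around the table at the −y, +y, +x sides.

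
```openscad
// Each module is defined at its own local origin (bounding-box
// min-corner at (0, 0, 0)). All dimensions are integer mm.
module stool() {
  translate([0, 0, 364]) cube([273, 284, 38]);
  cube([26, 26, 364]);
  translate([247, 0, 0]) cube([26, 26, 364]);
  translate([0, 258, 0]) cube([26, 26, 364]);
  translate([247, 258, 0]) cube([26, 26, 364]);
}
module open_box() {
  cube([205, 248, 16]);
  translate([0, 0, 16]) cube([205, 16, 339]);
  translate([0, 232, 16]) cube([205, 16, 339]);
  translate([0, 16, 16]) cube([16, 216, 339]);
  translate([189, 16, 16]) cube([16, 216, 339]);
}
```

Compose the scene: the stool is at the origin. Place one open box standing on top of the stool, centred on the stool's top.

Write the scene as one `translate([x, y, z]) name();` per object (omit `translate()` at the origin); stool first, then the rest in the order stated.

stool();
translate([34, 18, 402]) open_box();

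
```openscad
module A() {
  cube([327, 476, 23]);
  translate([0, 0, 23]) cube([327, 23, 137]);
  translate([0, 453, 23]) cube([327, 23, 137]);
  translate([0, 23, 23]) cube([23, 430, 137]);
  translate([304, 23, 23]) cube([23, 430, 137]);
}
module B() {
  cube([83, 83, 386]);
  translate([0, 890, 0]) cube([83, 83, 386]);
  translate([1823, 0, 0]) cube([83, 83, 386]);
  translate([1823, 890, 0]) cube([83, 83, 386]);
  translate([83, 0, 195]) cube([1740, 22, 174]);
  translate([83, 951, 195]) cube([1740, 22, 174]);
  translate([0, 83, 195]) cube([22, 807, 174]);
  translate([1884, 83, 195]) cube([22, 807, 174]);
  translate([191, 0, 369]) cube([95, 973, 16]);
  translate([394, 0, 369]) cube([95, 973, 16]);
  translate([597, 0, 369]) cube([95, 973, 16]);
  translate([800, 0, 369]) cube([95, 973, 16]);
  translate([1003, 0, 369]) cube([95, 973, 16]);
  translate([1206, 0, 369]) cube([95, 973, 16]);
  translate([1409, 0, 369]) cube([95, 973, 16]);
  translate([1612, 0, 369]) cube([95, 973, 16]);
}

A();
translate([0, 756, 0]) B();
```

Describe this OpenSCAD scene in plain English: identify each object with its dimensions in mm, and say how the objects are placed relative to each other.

A is an open storage box with external size 327×476×160 mm and wall thickness 23 mm (the base is also 23 mm thick). The base covers the whole footprint; the four walls stand on the base, with the y-facing walls full-width and the x-facing walls fitting between their inner faces.

B is a bed frame 1906 mm long (x) by 973 mm wide (y). Four 83×83 mm corner posts, 386 mm tall, at the corners of the footprint. Four rails of 22 mm thickness and 174 mm height run between adjacent posts with their undersides at z = 195 mm, their outer faces flush with the outside of the frame (the two x-running rails run between the posts' inner faces; the two y-running rails run between the posts' inner faces). 8 slats, each 95 mm wide (x) and 16 mm thick, lie across the top of the two x-running rails, running the full 973 mm width of the frame in y; the slats are evenly spaced along x between the inner faces of the end posts with equal gaps (rounded down to the nearest mm) at the −x end and between each pair — any rounding remainder accumulates at the +x end.

The bed frame is on the floor beside the open box on its +y side.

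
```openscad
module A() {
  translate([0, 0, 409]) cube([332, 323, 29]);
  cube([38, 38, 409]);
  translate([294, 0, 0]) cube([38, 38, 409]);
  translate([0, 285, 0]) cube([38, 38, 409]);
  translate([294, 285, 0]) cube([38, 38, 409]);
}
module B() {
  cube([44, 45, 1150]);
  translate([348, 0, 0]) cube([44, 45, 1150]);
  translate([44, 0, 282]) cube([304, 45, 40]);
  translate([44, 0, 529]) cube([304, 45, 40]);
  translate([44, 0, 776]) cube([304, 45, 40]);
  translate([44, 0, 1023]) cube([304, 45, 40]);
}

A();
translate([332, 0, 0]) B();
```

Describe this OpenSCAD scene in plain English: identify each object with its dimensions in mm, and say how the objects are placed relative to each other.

A is a four-legged stool. The seat is 332×323 mm, 29 mm thick, top at z = 438 mm. It stands on four square legs, each 38×38 mm in cross-section, from z = 0 to the seat underside, each flush with a corner of the seat.

B is a straight ladder. Two 44×45 mm vertical rails, 1150 mm tall, stand 392 mm apart (outside-to-outside) with their front faces coplanar on the −y side. 4 rungs, each 45 mm deep and 40 mm tall, span between the inner faces of the rails, front faces flush with the rails. The lowest rung's underside is at z = 282 mm and rungs are spaced 247 mm apart (underside to underside).

The ladder is against the stool's +x side, with their −y faces flush.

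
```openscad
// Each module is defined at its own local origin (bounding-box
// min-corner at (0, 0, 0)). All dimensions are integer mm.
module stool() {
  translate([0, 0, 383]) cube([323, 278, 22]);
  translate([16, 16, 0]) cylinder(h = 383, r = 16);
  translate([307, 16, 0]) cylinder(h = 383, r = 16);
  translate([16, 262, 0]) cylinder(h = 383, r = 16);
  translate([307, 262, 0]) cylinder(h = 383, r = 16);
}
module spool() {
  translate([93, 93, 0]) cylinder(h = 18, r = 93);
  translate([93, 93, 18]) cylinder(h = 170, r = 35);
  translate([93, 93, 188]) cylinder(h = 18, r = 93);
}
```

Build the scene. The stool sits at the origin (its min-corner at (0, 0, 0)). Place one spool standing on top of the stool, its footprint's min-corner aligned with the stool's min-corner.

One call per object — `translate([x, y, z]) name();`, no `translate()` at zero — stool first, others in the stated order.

stool();
translate([0, 0, 405]) spool();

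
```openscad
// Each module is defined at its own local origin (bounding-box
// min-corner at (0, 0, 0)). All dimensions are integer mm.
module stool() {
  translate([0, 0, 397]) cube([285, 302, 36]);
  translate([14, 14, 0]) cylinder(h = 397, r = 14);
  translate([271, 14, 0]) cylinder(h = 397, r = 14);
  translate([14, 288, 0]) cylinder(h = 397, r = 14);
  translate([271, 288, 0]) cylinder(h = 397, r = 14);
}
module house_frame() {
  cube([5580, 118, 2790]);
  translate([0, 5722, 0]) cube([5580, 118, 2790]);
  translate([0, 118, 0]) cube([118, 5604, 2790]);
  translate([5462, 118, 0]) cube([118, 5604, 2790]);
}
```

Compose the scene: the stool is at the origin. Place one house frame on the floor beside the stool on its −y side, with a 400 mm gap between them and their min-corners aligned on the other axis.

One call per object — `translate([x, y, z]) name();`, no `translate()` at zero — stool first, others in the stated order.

stool();
translate([0, -6240, 0]) house_frame();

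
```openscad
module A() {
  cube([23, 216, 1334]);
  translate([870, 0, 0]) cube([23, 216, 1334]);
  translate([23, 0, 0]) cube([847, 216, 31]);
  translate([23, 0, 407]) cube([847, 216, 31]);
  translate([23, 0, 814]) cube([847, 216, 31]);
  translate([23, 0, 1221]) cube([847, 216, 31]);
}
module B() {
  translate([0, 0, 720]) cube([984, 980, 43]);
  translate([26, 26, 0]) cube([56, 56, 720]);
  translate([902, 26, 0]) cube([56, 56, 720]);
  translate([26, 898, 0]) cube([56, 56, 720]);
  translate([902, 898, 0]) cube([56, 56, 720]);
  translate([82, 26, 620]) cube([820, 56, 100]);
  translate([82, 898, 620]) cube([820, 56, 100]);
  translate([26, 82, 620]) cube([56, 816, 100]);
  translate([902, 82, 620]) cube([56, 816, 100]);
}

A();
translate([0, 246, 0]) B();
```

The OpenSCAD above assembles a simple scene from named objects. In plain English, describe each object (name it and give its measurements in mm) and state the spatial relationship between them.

A is an open bookshelf. Two side panels, each 23 mm thick, 216 mm deep and 1334 mm tall, stand 893 mm apart (outside-to-outside). Between them sit 4 shelves, each 31 mm thick and 216 mm deep, spanning the full gap between the sides. The bottom shelf rests on the floor (its underside at z = 0) and the clear gap between one shelf's top and the next shelf's underside is 376 mm.

B is a table: top 984 mm (x) × 980 mm (y), 43 mm thick, upper face at z = 763 mm, on four 56×56 mm square legs, each inset 26 mm from the nearest pair of top edges, running from z = 0 to the bottom of the top. Four apron rails, 56 mm thick and 100 mm tall, run between adjacent legs with their top edges flush with the underside of the top and their outer faces flush with the legs' outer faces.

The table is on the floor beside the bookshelf on its +y side.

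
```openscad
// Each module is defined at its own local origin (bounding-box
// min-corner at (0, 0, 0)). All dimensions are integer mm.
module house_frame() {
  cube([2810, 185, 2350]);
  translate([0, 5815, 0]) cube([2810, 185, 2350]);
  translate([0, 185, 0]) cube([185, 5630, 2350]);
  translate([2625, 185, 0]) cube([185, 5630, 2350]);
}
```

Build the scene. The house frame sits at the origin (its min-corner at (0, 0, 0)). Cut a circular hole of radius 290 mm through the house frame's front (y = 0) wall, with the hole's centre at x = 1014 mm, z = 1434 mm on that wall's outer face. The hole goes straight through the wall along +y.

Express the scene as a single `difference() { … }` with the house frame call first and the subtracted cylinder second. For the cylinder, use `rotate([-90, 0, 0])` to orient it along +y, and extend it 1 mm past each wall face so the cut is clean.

difference() {
  house_frame();
  translate([1014, -1, 1434]) rotate([-90, 0, 0]) cylinder(h = 187, r = 290);
}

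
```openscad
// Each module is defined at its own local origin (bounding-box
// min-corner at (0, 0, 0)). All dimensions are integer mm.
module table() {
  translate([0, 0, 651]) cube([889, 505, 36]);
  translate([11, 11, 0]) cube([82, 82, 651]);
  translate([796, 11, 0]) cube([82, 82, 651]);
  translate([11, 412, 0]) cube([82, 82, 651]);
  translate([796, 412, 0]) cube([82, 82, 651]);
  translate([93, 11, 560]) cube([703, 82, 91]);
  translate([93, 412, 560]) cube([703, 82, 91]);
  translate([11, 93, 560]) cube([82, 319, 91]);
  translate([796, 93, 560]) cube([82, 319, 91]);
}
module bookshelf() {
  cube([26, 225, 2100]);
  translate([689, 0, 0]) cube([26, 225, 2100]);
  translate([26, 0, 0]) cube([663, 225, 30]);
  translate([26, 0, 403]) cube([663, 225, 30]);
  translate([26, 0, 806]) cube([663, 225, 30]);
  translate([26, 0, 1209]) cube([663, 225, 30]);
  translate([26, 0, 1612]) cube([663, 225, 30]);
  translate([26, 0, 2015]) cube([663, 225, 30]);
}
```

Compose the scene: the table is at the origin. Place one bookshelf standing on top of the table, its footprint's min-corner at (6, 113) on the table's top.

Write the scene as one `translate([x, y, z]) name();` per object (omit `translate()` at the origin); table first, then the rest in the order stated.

table();
translate([6, 113, 687]) bookshelf();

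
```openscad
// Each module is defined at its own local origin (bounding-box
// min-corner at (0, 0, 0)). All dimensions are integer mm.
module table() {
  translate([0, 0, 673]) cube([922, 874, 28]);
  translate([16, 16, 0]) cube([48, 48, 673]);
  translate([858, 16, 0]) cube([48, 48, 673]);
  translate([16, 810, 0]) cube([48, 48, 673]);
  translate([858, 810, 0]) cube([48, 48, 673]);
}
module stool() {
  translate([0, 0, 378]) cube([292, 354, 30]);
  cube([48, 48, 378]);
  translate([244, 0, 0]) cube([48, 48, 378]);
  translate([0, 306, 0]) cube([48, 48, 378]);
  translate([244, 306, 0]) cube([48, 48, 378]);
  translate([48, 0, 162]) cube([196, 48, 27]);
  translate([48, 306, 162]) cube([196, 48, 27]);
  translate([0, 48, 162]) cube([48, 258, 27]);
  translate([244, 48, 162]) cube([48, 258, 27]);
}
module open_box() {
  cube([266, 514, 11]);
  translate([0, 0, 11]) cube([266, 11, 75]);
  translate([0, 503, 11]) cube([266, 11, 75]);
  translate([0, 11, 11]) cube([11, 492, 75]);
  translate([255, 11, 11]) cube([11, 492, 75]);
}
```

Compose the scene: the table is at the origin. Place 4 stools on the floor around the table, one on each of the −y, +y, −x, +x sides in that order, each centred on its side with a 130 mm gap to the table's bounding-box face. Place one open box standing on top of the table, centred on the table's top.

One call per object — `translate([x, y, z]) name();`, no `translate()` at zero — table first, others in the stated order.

table();
translate([315, -484, 0]) stool();
translate([315, 1004, 0]) stool();
translate([-422, 260, 0]) stool();
translate([1052, 260, 0]) stool();
translate([328, 180, 701]) open_box();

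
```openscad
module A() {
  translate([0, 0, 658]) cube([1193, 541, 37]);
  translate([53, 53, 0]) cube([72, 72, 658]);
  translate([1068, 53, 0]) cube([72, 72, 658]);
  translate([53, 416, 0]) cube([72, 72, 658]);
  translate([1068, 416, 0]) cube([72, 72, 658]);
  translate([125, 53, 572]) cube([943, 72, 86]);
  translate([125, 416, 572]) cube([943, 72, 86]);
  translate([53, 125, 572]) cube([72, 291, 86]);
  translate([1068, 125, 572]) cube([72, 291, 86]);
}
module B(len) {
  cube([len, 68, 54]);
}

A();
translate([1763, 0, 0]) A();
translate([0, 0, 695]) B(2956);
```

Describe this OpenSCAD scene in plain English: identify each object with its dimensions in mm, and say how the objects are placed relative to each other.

A is a table with a 1193×541 mm rectangular top, 37 mm thick, top surface at z = 695 mm, supported by four 72×72 mm square legs, each inset 53 mm from the nearest pair of top edges, running from the floor. Four apron rails, 72 mm thick and 86 mm tall, run between adjacent legs with their top edges flush with the underside of the top and their outer faces flush with the legs' outer faces.

B is a rectangular beam 2956 mm long (x), 68 mm deep (y), 54 mm thick (z).

The beam spans the tops of two tables placed 570 mm apart, resting at z = 695 mm.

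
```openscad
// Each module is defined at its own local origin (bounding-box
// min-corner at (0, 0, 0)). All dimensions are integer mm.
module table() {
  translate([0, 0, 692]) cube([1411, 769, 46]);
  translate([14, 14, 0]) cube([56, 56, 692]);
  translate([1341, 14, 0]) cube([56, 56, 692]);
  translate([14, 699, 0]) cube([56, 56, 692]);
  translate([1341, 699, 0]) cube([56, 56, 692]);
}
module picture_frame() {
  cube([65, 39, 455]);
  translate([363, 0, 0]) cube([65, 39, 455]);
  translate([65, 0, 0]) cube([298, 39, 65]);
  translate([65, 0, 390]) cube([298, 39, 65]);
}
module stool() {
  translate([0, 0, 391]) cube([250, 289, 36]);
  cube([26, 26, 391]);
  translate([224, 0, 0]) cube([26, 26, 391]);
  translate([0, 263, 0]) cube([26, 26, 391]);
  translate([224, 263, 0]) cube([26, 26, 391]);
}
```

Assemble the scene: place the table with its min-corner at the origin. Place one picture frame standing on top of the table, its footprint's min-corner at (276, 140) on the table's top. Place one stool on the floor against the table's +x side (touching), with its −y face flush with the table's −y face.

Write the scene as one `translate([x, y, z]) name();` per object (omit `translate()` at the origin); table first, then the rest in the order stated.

table();
translate([276, 140, 738]) picture_frame();
translate([1411, 0, 0]) stool();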